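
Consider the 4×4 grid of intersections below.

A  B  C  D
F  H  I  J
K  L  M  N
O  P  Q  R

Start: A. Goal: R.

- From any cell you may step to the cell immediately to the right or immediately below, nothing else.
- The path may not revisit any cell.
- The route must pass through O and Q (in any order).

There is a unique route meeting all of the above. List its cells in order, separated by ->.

A -> F -> K -> O -> P -> Q -> R

Moves only go right or down, so the column and row indices never decrease.
Route from A: down 3 to O, right 3 to R — 6 moves in all.
Check: all required cells visited.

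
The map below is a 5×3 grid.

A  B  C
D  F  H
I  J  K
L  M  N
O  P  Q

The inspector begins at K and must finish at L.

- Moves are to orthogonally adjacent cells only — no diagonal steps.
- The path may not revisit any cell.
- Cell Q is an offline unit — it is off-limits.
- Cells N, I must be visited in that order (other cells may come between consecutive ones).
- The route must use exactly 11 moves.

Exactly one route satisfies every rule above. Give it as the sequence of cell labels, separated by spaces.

K N M J F H C B A D I L

The waypoints must appear in the order N, I, with no cell reused.
Route from K: down 1 to N, left 1 to M, up 2 to F, right 1 to H, up 1 to C, left 2 to A, down 3 to L — 11 moves in all.
Check: order respected (N at step 1, I at step 10); 11 moves as required.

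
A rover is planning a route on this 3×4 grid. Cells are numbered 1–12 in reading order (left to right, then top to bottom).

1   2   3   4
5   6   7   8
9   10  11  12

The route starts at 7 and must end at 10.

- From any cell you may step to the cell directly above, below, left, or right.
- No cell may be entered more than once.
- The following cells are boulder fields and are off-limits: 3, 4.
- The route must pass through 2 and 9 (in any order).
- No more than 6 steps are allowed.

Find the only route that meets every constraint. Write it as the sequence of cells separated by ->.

Any route must reach 2 and 9 and still end at 10 within 6 moves, so the order of the required stops is forced.
Route from 7: left 1 to 6, up 1 to 2, left 1 to 1, down 2 to 9, right 1 to 10 — 6 moves in all.
Check: all required cells visited; 6 ≤ 6 moves.

7 -> 6 -> 2 -> 1 -> 5 -> 9 -> 10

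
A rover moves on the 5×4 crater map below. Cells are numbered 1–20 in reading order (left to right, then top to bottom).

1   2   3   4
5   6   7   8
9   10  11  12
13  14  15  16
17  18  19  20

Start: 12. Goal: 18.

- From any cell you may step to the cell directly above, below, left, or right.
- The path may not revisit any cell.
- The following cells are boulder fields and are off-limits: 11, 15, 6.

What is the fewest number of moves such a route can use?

The Manhattan distance from 12 to 18 is |3−5| + |4−2| = 4, so at least 4 moves are needed.
A route of 4 moves achieves this: 12 → 16 → 20 → 19 → 18.
Since 4 matches the lower bound, it is optimal.

4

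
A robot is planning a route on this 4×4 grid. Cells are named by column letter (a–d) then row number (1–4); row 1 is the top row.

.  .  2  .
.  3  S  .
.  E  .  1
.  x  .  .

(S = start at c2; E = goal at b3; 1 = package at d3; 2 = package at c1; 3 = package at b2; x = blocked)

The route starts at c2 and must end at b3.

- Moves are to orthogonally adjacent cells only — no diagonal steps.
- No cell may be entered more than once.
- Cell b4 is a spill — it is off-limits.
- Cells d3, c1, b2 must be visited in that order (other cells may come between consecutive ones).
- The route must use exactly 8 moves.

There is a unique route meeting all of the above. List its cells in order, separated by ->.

c2 -> c3 -> d3 -> d2 -> d1 -> c1 -> b1 -> b2 -> b3

The waypoints must appear in the order d3, c1, b2, with no cell reused.
Route from c2: down 1 to c3, right 1 to d3, up 2 to d1, left 2 to b1, down 2 to b3 — 8 moves in all.
Check: order respected (1 at step 2, 2 at step 5, 3 at step 7); 8 moves as required.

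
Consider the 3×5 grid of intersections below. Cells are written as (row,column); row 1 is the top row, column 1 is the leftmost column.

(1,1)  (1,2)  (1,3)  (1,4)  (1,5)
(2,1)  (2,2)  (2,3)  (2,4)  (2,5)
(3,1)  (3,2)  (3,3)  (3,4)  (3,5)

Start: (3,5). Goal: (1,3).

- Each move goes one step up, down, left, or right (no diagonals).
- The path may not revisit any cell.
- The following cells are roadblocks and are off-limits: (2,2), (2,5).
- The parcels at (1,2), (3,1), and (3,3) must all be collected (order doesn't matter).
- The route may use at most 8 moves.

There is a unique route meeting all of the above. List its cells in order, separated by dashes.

The 8-move cap with required stops at (1,2), (3,1), (3,3) leaves no slack for detours.
Route from (3,5): 4× left (reaching (3,1)), 2× up (reaching (1,1)), 2× right (reaching (1,3)) — 8 moves in all.
Check: all required cells visited; 8 ≤ 8 moves.

(3,5) - (3,4) - (3,3) - (3,2) - (3,1) - (2,1) - (1,1) - (1,2) - (1,3)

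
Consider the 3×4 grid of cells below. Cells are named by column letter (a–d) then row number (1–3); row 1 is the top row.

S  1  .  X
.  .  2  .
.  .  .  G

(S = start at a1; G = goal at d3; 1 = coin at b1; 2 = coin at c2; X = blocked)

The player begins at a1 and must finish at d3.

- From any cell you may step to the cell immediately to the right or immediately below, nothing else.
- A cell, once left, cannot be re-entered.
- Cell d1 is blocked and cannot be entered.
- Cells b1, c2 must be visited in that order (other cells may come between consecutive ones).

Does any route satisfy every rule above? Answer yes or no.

yes

One route that works: a1 → b1 → b2 → c2 → c3 → d3.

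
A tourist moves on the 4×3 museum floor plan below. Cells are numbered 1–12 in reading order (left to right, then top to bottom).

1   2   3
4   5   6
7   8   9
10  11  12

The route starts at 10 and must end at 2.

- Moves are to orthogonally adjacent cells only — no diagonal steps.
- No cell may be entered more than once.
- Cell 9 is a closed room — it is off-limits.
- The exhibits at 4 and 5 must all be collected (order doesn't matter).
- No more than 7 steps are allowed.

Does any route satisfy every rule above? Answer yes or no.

One route that works: 10 → 7 → 4 → 5 → 2.

yes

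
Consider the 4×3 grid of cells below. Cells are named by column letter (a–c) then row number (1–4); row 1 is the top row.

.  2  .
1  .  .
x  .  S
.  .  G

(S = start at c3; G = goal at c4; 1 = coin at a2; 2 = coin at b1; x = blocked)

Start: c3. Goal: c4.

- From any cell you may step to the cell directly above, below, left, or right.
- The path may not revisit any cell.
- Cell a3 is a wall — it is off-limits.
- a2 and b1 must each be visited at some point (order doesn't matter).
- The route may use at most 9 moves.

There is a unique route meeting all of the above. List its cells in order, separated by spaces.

The 9-move cap with required stops at a2, b1 leaves no slack for detours.
Route from c3: up 2 to c1, left 2 to a1, down 1 to a2, right 1 to b2, down 2 to b4, right 1 to c4 — 9 moves in all.
Check: all required cells visited; 9 ≤ 9 moves.

c3 c2 c1 b1 a1 a2 b2 b3 b4 c4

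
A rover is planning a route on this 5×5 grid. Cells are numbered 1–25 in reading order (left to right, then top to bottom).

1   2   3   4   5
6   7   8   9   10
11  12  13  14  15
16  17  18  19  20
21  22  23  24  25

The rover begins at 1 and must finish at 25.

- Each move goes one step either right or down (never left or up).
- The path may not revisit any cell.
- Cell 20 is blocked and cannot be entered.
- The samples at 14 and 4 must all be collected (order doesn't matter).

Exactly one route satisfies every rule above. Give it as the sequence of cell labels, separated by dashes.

Moves only go right or down, so the column and row indices never decrease.
Route from 1: 3× right (reaching 4), 4× down (reaching 24), right to 25 — 8 moves in all.
Check: all required cells visited.

1 - 2 - 3 - 4 - 9 - 14 - 19 - 24 - 25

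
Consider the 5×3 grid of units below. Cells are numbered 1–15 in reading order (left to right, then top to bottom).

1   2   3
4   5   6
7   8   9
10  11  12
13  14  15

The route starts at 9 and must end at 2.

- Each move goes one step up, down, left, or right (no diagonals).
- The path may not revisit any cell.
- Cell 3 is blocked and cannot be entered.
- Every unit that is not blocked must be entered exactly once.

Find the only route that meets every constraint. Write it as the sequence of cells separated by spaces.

9 6 5 8 11 12 15 14 13 10 7 4 1 2

Need to visit all 14 open cells exactly once, starting at 9 and ending at 2.
Cell 15 has only two open neighbours (12 and 14), so the path must pass straight through it: one of those is the cell it's entered from and the other is where it exits.
Route from 9: up 1 to 6, left 1 to 5, down 2 to 11, right 1 to 12, down 1 to 15, left 2 to 13, up 4 to 1, right 1 to 2 — 13 moves in all.
Check: all 14 open cells covered.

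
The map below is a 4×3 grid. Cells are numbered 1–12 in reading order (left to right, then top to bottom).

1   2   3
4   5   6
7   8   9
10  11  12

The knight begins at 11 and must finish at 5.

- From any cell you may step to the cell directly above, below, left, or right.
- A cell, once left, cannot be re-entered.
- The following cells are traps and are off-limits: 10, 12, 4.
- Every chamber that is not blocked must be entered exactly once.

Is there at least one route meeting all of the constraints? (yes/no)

no

Cell 1 has only one open neighbour but is neither the start nor the goal, so a Hamiltonian route would have to both enter and leave it through the same neighbour — impossible without revisiting.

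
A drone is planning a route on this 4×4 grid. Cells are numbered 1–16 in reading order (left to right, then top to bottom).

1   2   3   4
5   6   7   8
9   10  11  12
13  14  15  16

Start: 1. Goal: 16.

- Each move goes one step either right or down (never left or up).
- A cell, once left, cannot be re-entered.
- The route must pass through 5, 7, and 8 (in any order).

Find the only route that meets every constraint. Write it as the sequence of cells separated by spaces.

1 5 6 7 8 12 16

Moves only go right or down, so the column and row indices never decrease.
Route from 1: down 1 to 5, right 3 to 8, down 2 to 16 — 6 moves in all.
Check: all required cells visited.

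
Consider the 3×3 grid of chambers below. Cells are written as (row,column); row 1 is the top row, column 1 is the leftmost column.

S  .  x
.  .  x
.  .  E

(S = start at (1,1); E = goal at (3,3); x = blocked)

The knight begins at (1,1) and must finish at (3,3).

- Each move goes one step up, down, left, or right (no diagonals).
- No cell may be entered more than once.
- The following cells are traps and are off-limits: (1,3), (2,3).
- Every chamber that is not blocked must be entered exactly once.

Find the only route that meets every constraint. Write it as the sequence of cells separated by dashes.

(1,1) - (1,2) - (2,2) - (2,1) - (3,1) - (3,2) - (3,3)

Need to visit all 7 open cells exactly once, starting at (1,1) and ending at (3,3).
Route from (1,1): right to (1,2), down to (2,2), left to (2,1), down to (3,1), 2× right (reaching (3,3)) — 6 moves in all.
Check: all 7 open cells covered.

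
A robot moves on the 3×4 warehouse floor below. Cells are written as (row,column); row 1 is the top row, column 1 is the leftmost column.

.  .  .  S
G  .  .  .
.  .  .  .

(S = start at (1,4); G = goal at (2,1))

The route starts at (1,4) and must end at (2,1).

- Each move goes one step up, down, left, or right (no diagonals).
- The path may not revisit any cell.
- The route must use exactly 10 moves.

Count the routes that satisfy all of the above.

4

Need simple routes of exactly 10 moves from (1,4) to (2,1) (Manhattan distance 4, so 3 moves are spent on a detour and 3 undoing it).
Enumerating: (1,4) (2,4) (3,4) (3,3) (2,3) (1,3) (1,2) (2,2) (3,2) (3,1) (2,1) | (1,4) (2,4) (3,4) (3,3) (3,2) (2,2) (2,3) (1,3) (1,2) (1,1) (2,1) | (1,4) (1,3) (2,3) (2,4) (3,4) (3,3) (3,2) (2,2) (1,2) (1,1) (2,1) | (1,4) (1,3) (1,2) (2,2) (2,3) (2,4) (3,4) (3,3) (3,2) (3,1) (2,1).
That gives 4 routes.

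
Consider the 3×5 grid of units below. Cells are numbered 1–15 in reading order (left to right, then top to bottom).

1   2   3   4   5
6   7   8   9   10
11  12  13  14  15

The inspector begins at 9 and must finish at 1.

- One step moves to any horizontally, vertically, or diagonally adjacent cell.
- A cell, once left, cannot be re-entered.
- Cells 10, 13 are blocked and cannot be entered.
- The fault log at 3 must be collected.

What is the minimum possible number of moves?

Any route passes through 3 somewhere between 9 and 1. Summing Chebyshev distances along the two legs (9 → 3 → 1) gives a lower bound of 1 + 2 = 3 moves.
A route of 3 moves achieves this: 9 → 3 → 2 → 1.
Since 3 matches the lower bound, it is optimal.

3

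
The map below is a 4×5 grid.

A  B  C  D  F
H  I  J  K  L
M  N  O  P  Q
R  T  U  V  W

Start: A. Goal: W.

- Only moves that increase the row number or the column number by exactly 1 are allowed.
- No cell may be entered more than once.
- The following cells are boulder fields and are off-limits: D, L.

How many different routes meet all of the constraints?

A right/down-only route from A to W makes exactly 3 down-moves and 4 right-moves in some order.
With no other constraints that would be C(7,3) = 35 routes.
Subtract routes through each blocked cell (inclusion–exclusion for overlaps): − through D: 4 − through L: 5 + through D&L: 2 → 28.
That gives 28 routes.

28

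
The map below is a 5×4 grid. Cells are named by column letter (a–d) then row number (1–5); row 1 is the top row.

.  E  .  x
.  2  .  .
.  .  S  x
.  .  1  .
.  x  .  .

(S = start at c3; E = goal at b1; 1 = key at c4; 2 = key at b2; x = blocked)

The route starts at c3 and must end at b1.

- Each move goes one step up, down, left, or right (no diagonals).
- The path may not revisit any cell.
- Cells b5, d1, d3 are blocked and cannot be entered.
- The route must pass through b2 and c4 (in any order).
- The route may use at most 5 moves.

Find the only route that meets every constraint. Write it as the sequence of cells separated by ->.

The 5-move cap with required stops at b2, c4 leaves no slack for detours.
Route from c3: down to c4, left to b4, 3× up (reaching b1) — 5 moves in all.
Check: all required cells visited; 5 ≤ 5 moves.

c3 -> c4 -> b4 -> b3 -> b2 -> b1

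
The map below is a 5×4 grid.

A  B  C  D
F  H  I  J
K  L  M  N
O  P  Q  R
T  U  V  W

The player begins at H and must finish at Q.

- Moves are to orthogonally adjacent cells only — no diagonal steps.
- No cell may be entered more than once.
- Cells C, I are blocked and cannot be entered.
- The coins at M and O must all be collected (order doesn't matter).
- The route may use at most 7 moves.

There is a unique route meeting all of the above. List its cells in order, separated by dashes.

H - F - K - O - P - L - M - Q

The 7-move cap with required stops at M, O leaves no slack for detours.
Route from H: left 1 to F, down 2 to O, right 1 to P, up 1 to L, right 1 to M, down 1 to Q — 7 moves in all.
Check: all required cells visited; 7 ≤ 7 moves.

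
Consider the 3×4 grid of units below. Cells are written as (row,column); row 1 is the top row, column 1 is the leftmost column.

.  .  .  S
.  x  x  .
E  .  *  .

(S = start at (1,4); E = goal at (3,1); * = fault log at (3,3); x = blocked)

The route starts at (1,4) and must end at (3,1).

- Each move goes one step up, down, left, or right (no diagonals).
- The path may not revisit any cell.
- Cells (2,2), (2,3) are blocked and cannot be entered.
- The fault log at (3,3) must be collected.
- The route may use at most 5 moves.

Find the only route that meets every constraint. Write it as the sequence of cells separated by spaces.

Any route must reach (3,3) and still end at (3,1) within 5 moves, so the order of the required stops is forced.
Route from (1,4): down 2 to (3,4), left 3 to (3,1) — 5 moves in all.
Check: all required cells visited; 5 ≤ 5 moves.

(1,4) (2,4) (3,4) (3,3) (3,2) (3,1)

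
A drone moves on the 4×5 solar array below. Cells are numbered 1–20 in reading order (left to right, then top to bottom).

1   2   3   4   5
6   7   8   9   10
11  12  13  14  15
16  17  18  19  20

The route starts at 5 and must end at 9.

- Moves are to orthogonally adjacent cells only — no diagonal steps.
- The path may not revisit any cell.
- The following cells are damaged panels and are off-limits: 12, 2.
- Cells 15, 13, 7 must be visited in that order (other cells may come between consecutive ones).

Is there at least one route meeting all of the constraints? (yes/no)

yes

One route that works: 5 → 10 → 15 → 14 → 13 → 18 → 17 → 16 → 11 → 6 → 7 → 8 → 9.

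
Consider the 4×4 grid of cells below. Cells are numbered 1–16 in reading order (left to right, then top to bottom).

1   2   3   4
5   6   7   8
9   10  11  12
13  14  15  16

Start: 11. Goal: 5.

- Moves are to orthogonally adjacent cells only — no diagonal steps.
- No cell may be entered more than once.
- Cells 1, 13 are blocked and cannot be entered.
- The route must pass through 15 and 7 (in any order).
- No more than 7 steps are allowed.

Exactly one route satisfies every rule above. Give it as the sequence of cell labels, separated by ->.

The budget equals the shortest possible length, so every move has to be on a shortest route through the required cells.
Route from 11: down to 15, right to 16, 2× up (reaching 8), 3× left (reaching 5) — 7 moves in all.
Check: all required cells visited; 7 ≤ 7 moves.

11 -> 15 -> 16 -> 12 -> 8 -> 7 -> 6 -> 5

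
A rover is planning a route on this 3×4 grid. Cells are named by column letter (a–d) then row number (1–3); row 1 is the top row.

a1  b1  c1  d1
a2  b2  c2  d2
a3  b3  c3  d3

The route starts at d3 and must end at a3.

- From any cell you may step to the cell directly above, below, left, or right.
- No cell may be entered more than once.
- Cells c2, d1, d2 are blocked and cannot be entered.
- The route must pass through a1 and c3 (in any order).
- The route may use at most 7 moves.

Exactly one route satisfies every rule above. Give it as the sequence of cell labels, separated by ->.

The budget equals the shortest possible length, so every move has to be on a shortest route through the required cells.
Route from d3: left 2 to b3, up 2 to b1, left 1 to a1, down 2 to a3 — 7 moves in all.
Check: all required cells visited; 7 ≤ 7 moves.

d3 -> c3 -> b3 -> b2 -> b1 -> a1 -> a2 -> a3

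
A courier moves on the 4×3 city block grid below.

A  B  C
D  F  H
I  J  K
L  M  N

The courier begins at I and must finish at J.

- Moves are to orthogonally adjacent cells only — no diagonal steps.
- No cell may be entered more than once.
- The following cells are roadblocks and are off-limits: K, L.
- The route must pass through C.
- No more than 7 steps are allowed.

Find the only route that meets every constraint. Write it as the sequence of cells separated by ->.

I -> D -> A -> B -> C -> H -> F -> J

Any route must reach C and still end at J within 7 moves, so the order of the required stops is forced.
Route from I: up 2 to A, right 2 to C, down 1 to H, left 1 to F, down 1 to J — 7 moves in all.
Check: all required cells visited; 7 ≤ 7 moves.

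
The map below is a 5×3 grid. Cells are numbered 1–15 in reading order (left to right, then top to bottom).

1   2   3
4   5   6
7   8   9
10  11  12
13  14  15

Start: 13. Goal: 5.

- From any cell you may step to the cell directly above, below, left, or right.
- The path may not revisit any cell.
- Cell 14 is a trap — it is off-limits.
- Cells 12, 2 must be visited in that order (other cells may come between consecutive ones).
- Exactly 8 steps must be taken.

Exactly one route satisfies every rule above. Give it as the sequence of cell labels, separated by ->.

The waypoints must appear in the order 12, 2, with no cell reused.
Route from 13: up to 10, 2× right (reaching 12), 3× up (reaching 3), left to 2, down to 5 — 8 moves in all.
Check: order respected (12 at step 3, 2 at step 7); 8 moves as required.

13 -> 10 -> 11 -> 12 -> 9 -> 6 -> 3 -> 2 -> 5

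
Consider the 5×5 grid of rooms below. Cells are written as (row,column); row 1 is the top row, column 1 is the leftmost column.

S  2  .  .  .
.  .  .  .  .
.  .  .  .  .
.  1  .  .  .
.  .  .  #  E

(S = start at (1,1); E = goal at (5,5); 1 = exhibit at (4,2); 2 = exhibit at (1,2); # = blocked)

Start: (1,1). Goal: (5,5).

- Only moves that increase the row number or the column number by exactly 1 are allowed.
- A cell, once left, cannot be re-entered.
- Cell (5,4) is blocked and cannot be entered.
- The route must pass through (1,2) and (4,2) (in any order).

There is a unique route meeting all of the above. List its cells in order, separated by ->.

(1,1) -> (1,2) -> (2,2) -> (3,2) -> (4,2) -> (4,3) -> (4,4) -> (4,5) -> (5,5)

Moves only go right or down, so the column and row indices never decrease.
Route from (1,1): right to (1,2), 3× down (reaching (4,2)), 3× right (reaching (4,5)), down to (5,5) — 8 moves in all.
Check: all required cells visited.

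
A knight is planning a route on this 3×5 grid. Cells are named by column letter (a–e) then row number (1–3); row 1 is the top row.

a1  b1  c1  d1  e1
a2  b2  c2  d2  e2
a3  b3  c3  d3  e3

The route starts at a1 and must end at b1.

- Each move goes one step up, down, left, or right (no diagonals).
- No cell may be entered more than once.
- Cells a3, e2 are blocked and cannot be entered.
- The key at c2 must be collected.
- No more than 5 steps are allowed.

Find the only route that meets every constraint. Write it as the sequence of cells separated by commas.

a1, a2, b2, c2, c1, b1

Any route must reach c2 and still end at b1 within 5 moves, so the order of the required stops is forced.
Route from a1: down 1 to a2, right 2 to c2, up 1 to c1, left 1 to b1 — 5 moves in all.
Check: all required cells visited; 5 ≤ 5 moves.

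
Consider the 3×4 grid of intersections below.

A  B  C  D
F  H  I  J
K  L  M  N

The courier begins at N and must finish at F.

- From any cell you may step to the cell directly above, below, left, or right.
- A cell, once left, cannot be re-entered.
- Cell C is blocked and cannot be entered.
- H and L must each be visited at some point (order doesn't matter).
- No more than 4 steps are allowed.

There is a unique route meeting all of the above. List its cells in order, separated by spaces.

N M L H F

Any route must reach H and L and still end at F within 4 moves, so the order of the required stops is forced.
Route from N: left 2 to L, up 1 to H, left 1 to F — 4 moves in all.
Check: all required cells visited; 4 ≤ 4 moves.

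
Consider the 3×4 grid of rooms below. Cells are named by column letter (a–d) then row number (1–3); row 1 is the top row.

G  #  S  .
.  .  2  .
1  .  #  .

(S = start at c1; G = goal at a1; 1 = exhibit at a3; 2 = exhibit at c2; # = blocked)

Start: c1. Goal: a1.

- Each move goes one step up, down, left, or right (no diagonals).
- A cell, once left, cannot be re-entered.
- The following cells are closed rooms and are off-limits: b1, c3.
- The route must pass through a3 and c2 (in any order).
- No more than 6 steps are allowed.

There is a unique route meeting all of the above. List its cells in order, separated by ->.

The 6-move cap with required stops at a3, c2 leaves no slack for detours.
Route from c1: down to c2, left to b2, down to b3, left to a3, 2× up (reaching a1) — 6 moves in all.
Check: all required cells visited; 6 ≤ 6 moves.

c1 -> c2 -> b2 -> b3 -> a3 -> a2 -> a1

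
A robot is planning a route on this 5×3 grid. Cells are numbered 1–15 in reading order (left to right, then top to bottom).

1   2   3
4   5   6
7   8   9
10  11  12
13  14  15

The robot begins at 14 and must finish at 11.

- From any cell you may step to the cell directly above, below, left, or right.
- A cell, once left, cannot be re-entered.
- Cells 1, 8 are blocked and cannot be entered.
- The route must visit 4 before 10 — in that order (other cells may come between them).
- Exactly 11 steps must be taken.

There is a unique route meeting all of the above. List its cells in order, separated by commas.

The waypoints must appear in the order 4, 10, with no cell reused.
Route from 14: right to 15, 4× up (reaching 3), left to 2, down to 5, left to 4, 2× down (reaching 10), right to 11 — 11 moves in all.
Check: order respected (4 at step 8, 10 at step 10); 11 moves as required.

14, 15, 12, 9, 6, 3, 2, 5, 4, 7, 10, 11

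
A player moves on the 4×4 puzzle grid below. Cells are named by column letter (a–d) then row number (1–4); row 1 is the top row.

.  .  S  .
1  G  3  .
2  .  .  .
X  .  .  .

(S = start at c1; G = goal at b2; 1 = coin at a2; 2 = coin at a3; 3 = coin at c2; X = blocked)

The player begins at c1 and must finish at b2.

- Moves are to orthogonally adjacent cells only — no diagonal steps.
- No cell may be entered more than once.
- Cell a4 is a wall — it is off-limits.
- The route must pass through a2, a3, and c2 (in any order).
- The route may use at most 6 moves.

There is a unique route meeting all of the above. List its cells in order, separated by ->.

The 6-move cap with required stops at a2, a3, c2 leaves no slack for detours.
Route from c1: 2× down (reaching c3), 2× left (reaching a3), up to a2, right to b2 — 6 moves in all.
Check: all required cells visited; 6 ≤ 6 moves.

c1 -> c2 -> c3 -> b3 -> a3 -> a2 -> b2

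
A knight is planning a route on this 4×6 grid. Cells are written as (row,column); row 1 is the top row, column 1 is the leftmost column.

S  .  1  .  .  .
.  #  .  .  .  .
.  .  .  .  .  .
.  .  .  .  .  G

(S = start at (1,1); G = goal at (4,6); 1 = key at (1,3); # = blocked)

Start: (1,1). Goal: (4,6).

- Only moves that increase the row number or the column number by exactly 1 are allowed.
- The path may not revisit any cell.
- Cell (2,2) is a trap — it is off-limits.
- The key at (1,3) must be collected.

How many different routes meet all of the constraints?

A right/down-only route from (1,1) to (4,6) makes exactly 3 down-moves and 5 right-moves in some order.
With no other constraints that would be C(8,3) = 56 routes.
Split at (1,3) and multiply the segment counts (each segment already excludes blocked cells): (1,1)→(1,3): 1; (1,3)→(4,6): 20; product = 20.
That gives 20 routes.

20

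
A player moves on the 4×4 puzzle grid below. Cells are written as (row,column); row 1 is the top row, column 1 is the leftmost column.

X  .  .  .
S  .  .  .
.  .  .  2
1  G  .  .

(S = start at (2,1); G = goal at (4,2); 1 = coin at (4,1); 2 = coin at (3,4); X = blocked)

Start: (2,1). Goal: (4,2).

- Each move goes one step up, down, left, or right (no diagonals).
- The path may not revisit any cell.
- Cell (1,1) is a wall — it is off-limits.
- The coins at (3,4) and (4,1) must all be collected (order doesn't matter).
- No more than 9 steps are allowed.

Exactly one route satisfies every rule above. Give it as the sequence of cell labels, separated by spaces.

Any route must reach (3,4) and (4,1) and still end at (4,2) within 9 moves, so the order of the required stops is forced.
Route from (2,1): right 3 to (2,4), down 1 to (3,4), left 3 to (3,1), down 1 to (4,1), right 1 to (4,2) — 9 moves in all.
Check: all required cells visited; 9 ≤ 9 moves.

(2,1) (2,2) (2,3) (2,4) (3,4) (3,3) (3,2) (3,1) (4,1) (4,2)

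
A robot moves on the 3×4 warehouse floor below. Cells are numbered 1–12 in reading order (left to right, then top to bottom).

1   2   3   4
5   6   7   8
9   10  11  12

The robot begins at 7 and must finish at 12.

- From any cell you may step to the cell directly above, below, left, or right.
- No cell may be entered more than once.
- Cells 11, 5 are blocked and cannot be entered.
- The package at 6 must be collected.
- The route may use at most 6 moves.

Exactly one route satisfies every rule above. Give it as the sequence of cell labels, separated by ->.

Any route must reach 6 and still end at 12 within 6 moves, so the order of the required stops is forced.
Route from 7: left 1 to 6, up 1 to 2, right 2 to 4, down 2 to 12 — 6 moves in all.
Check: all required cells visited; 6 ≤ 6 moves.

7 -> 6 -> 2 -> 3 -> 4 -> 8 -> 12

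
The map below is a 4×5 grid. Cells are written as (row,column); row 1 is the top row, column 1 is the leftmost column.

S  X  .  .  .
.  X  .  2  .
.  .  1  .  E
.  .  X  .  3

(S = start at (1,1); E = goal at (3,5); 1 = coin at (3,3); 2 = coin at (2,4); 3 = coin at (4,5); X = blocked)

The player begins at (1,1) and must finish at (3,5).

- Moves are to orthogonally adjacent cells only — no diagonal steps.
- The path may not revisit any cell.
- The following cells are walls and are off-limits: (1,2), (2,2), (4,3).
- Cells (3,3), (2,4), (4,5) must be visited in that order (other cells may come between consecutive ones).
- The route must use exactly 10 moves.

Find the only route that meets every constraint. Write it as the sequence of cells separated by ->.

(1,1) -> (2,1) -> (3,1) -> (3,2) -> (3,3) -> (2,3) -> (2,4) -> (3,4) -> (4,4) -> (4,5) -> (3,5)

The waypoints must appear in the order (3,3), (2,4), (4,5), with no cell reused.
Route from (1,1): down 2 to (3,1), right 2 to (3,3), up 1 to (2,3), right 1 to (2,4), down 2 to (4,4), right 1 to (4,5), up 1 to (3,5) — 10 moves in all.
Check: order respected (1 at step 4, 2 at step 6, 3 at step 9); 10 moves as required.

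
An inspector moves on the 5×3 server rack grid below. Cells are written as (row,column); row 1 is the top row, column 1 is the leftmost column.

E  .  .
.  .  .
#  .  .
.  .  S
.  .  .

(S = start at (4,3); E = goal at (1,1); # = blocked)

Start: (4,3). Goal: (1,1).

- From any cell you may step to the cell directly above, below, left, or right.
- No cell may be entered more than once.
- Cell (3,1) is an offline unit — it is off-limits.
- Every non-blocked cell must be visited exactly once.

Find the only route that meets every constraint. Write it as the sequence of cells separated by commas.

(4,3), (5,3), (5,2), (5,1), (4,1), (4,2), (3,2), (3,3), (2,3), (1,3), (1,2), (2,2), (2,1), (1,1)

Need to visit all 14 open cells exactly once, starting at (4,3) and ending at (1,1).
Cell (2,1) has only two open neighbours ((1,1) and (2,2)), so the path must pass straight through it: one of those is the cell it's entered from and the other is where it exits.
Route from (4,3): down 1 to (5,3), left 2 to (5,1), up 1 to (4,1), right 1 to (4,2), up 1 to (3,2), right 1 to (3,3), up 2 to (1,3), left 1 to (1,2), down 1 to (2,2), left 1 to (2,1), up 1 to (1,1) — 13 moves in all.
Check: all 14 open cells covered.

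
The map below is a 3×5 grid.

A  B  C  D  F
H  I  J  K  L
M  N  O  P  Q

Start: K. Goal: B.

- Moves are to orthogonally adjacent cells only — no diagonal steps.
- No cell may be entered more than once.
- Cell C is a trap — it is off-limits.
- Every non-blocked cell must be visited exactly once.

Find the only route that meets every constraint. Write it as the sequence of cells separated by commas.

Need to visit all 14 open cells exactly once, starting at K and ending at B.
Cell D has only two open neighbours (K and F), so the path must pass straight through it: one of those is the cell it's entered from and the other is where it exits.
Route from K: up to D, right to F, 2× down (reaching Q), 2× left (reaching O), up to J, left to I, down to N, left to M, 2× up (reaching A), right to B — 13 moves in all.
Check: all 14 open cells covered.

K, D, F, L, Q, P, O, J, I, N, M, H, A, B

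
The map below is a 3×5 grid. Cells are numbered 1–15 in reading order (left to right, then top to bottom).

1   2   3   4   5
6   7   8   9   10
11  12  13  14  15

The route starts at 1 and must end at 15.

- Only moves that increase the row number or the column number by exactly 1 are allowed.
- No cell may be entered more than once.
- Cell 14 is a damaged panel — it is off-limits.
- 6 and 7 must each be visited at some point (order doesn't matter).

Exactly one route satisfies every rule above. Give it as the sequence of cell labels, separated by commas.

Moves only go right or down, so the column and row indices never decrease.
Route from 1: down to 6, 4× right (reaching 10), down to 15 — 6 moves in all.
Check: all required cells visited.

1, 6, 7, 8, 9, 10, 15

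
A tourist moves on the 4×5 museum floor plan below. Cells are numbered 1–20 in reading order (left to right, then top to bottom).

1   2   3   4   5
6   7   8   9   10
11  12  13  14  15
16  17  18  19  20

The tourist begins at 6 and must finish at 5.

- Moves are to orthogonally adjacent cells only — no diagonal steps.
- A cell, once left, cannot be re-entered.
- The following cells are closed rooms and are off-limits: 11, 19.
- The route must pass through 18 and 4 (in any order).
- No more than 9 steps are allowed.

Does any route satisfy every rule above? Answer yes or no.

yes

One route that works: 6 → 7 → 12 → 17 → 18 → 13 → 8 → 3 → 4 → 5.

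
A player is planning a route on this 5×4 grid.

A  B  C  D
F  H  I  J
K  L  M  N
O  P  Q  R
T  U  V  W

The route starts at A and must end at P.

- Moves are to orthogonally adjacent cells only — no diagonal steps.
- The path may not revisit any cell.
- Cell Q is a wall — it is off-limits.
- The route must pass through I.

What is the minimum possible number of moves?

6

Any route passes through I somewhere between A and P. Summing Manhattan distances along the two legs (A → I → P) gives a lower bound of 3 + 3 = 6 moves.
A route of 6 moves achieves this: A → F → H → I → M → L → P.
Since 6 matches the lower bound, it is optimal.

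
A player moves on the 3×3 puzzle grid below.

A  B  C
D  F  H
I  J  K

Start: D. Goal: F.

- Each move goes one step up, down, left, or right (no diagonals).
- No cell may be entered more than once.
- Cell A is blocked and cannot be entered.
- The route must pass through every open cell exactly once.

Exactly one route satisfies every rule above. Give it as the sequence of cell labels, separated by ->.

Need to visit all 8 open cells exactly once, starting at D and ending at F.
Cell K has only two open neighbours (H and J), so the path must pass straight through it: one of those is the cell it's entered from and the other is where it exits.
Route from D: down to I, 2× right (reaching K), 2× up (reaching C), left to B, down to F — 7 moves in all.
Check: all 8 open cells covered.

D -> I -> J -> K -> H -> C -> B -> F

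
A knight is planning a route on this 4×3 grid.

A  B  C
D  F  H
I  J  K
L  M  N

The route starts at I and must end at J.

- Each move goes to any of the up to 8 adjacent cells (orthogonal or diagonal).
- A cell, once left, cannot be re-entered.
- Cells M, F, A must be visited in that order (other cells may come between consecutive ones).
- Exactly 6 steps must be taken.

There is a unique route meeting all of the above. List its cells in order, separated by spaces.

The waypoints must appear in the order M, F, A, with no cell reused.
Route from I: down-right 1 to M, up-right 1 to K, up-left 2 to A, down 1 to D, down-right 1 to J — 6 moves in all.
Check: order respected (M at step 1, F at step 3, A at step 4); 6 moves as required.

I M K F A D J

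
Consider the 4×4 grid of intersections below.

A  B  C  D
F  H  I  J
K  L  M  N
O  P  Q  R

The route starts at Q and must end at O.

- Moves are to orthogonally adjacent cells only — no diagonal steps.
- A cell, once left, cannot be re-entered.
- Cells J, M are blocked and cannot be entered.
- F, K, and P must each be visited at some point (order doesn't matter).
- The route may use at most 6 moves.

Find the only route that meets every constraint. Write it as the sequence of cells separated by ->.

Q -> P -> L -> H -> F -> K -> O

The 6-move cap with required stops at F, K, P leaves no slack for detours.
Route from Q: left 1 to P, up 2 to H, left 1 to F, down 2 to O — 6 moves in all.
Check: all required cells visited; 6 ≤ 6 moves.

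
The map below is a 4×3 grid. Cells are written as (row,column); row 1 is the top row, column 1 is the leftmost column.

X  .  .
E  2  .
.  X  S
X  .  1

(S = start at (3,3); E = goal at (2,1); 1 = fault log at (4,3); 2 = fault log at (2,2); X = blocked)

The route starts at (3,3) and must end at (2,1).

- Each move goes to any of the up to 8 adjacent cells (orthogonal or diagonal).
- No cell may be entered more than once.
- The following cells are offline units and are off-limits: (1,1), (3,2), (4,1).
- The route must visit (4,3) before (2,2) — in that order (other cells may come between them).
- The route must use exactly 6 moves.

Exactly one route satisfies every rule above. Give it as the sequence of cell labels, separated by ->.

(3,3) -> (4,3) -> (4,2) -> (3,1) -> (2,2) -> (1,2) -> (2,1)

The waypoints must appear in the order (4,3), (2,2), with no cell reused.
Route from (3,3): down 1 to (4,3), left 1 to (4,2), up-left 1 to (3,1), up-right 1 to (2,2), up 1 to (1,2), down-left 1 to (2,1) — 6 moves in all.
Check: order respected (1 at step 1, 2 at step 4); 6 moves as required.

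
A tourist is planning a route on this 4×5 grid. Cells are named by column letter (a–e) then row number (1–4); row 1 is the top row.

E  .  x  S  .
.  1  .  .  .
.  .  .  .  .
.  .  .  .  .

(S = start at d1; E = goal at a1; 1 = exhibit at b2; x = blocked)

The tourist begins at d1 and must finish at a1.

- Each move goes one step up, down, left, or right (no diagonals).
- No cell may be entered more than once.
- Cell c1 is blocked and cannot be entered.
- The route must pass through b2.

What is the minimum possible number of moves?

Any route passes through b2 somewhere between d1 and a1. Summing Manhattan distances along the two legs (d1 → b2 → a1) gives a lower bound of 3 + 2 = 5 moves.
A route of 5 moves achieves this: d1 → d2 → c2 → b2 → b1 → a1.
Since 5 matches the lower bound, it is optimal.

5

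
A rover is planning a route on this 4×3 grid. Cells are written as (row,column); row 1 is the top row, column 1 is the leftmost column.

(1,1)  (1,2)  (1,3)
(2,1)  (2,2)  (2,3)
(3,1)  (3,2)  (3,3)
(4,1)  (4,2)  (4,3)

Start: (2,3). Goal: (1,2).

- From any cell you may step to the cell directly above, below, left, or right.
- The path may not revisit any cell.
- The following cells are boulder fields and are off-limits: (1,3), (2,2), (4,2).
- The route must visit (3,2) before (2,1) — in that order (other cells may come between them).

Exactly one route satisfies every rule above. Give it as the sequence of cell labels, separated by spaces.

(2,3) (3,3) (3,2) (3,1) (2,1) (1,1) (1,2)

The waypoints must appear in the order (3,2), (2,1), with no cell reused.
Route from (2,3): down to (3,3), 2× left (reaching (3,1)), 2× up (reaching (1,1)), right to (1,2) — 6 moves in all.
Check: order respected ((3,2) at step 2, (2,1) at step 4).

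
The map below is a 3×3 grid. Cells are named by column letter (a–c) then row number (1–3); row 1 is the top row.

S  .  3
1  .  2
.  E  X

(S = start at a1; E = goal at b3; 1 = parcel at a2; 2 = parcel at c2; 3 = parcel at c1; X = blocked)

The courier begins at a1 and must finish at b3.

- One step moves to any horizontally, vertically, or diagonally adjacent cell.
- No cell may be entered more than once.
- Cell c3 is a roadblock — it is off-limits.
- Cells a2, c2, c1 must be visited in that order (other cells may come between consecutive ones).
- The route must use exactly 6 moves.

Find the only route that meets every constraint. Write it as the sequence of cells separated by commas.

The waypoints must appear in the order a2, c2, c1, with no cell reused.
Route from a1: down to a2, up-right to b1, down-right to c2, up to c1, down-left to b2, down to b3 — 6 moves in all.
Check: order respected (1 at step 1, 2 at step 3, 3 at step 4); 6 moves as required.

a1, a2, b1, c2, c1, b2, b3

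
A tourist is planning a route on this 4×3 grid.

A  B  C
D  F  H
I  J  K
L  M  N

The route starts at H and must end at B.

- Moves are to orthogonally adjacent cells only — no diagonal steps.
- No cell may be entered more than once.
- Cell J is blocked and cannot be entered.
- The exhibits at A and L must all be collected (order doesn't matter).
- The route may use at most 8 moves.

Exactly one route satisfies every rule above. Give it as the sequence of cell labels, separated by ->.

The 8-move cap with required stops at A, L leaves no slack for detours.
Route from H: down 2 to N, left 2 to L, up 3 to A, right 1 to B — 8 moves in all.
Check: all required cells visited; 8 ≤ 8 moves.

H -> K -> N -> M -> L -> I -> D -> A -> B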